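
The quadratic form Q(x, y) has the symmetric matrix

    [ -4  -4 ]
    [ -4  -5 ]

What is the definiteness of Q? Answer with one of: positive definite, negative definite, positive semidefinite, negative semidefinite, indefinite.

negative definite

Symmetric row and column elimination reduces A to a congruent diagonal form with pivots -4, -1.
That gives 2 negative pivots.
Hence Q is negative definite.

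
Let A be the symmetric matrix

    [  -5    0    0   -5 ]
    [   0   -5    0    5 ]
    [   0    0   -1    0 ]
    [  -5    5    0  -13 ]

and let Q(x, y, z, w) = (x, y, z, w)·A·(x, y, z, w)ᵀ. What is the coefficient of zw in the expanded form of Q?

0

The coefficient of zw is A[3,4] + A[4,3] = 2·0 = 0.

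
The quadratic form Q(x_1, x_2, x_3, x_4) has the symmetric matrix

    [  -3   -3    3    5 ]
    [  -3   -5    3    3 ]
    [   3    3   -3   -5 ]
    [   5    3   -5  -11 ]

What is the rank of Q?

3

Congruent diagonalization of A (simultaneous row and column reduction) yields pivots -3, -2, 0, -2/3.
That gives 3 negative, 1 zero pivots.
The rank is the number of nonzero pivots: 3.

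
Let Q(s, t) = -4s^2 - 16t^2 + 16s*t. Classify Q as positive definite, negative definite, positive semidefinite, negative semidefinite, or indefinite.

negative semidefinite

Write A = [[-4, 8], [8, -16]].
Congruent diagonalization of A (simultaneous row and column reduction) yields pivots -4, 0.
So there are 1 negative, 1 zero pivots.
Hence Q is negative semidefinite.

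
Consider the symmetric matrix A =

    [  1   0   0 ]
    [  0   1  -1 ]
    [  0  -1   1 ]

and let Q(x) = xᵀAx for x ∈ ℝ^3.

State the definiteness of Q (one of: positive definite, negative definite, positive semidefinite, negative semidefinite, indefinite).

positive semidefinite

Applying the same elementary operations to the rows and columns of A produces a congruent diagonal matrix with entries 1, 1, 0.
Counting signs: 2 positive, 1 zero.
Hence Q is positive semidefinite.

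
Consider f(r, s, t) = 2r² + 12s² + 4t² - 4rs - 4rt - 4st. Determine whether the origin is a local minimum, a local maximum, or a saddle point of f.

The Hessian at the origin is H = [[4, -4, -4], [-4, 24, -4], [-4, -4, 8]].
An LDLᵀ factorisation of H has diagonal entries 4, 20, 4/5.
Counting signs: 3 positive.
H is positive definite, so the origin is a strict local minimum.

local minimum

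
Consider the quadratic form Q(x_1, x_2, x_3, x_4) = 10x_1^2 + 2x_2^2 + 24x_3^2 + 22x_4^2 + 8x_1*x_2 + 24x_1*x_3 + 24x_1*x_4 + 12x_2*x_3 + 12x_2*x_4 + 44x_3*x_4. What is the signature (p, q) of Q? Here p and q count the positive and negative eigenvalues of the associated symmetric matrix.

(4, 0)

The symmetric matrix is A = [[10, 4, 12, 12], [4, 2, 6, 6], [12, 6, 24, 22], [12, 6, 22, 22]].
An LDLᵀ factorisation of A has diagonal entries 10, 2/5, 6, 4/3.
Counting signs: 4 positive.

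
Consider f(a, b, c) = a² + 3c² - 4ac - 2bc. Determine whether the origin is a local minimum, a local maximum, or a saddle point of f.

The Hessian at the origin is H = [[2, 0, -4], [0, 0, -2], [-4, -2, 6]].
H is indefinite, so the origin is a saddle point.

saddle point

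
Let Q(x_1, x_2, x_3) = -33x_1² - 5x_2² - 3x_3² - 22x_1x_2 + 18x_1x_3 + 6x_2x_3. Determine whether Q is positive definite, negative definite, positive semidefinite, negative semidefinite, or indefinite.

The associated matrix is A = [[-33, -11, 9], [-11, -5, 3], [9, 3, -3]].
Symmetric row and column elimination reduces A to a congruent diagonal form with pivots -33, -4/3, -6/11.
Counting signs: 3 negative.
Hence Q is negative definite.

negative definite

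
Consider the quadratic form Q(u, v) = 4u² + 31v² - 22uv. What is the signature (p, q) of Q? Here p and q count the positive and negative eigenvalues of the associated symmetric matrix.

(2, 0)

The symmetric matrix is A = [[4, -11], [-11, 31]].
Row-reducing A symmetrically gives the diagonal entries 4, 3/4.
That gives 2 positive pivots.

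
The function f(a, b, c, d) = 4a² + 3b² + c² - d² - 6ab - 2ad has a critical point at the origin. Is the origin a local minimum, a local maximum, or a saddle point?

saddle point

The Hessian at the origin is H = [[8, -6, 0, -2], [-6, 6, 0, 0], [0, 0, 2, 0], [-2, 0, 0, -2]].
Applying the same elementary operations to the rows and columns of H produces a congruent diagonal matrix with entries 8, 3/2, 2, -4.
So there are 3 positive, 1 negative pivots.
H is indefinite, so the origin is a saddle point.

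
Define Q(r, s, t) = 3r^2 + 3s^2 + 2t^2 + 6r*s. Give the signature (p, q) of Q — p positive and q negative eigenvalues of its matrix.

The symmetric matrix is A = [[3, 3, 0], [3, 3, 0], [0, 0, 2]].
Congruent diagonalization of A (simultaneous row and column reduction) yields pivots 3, 0, 2.
Counting signs: 2 positive, 1 zero.

(2, 0)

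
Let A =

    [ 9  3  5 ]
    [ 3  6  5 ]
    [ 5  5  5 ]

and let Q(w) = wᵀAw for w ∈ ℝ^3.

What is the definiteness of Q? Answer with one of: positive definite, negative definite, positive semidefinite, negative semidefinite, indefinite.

positive semidefinite

Congruent diagonalization of A (simultaneous row and column reduction) yields pivots 9, 5, 0.
That gives 2 positive, 1 zero pivots.
Hence Q is positive semidefinite.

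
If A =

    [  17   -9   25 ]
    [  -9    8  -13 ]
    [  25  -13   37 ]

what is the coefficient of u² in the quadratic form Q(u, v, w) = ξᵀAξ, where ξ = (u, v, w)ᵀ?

17

The coefficient of u² is the diagonal entry A[1,1] = 17.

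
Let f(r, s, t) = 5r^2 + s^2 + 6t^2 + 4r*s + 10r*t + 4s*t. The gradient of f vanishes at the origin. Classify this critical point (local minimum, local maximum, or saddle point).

local minimum

The Hessian at the origin is H = [[10, 4, 10], [4, 2, 4], [10, 4, 12]].
Congruent diagonalization of H (simultaneous row and column reduction) yields pivots 10, 2/5, 2.
That gives 3 positive pivots.
H is positive definite, so the origin is a strict local minimum.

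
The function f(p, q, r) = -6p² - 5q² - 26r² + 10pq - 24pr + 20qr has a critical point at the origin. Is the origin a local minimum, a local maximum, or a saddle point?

The Hessian at the origin is H = [[-12, 10, -24], [10, -10, 20], [-24, 20, -52]].
Congruent diagonalization of H (simultaneous row and column reduction) yields pivots -12, -5/3, -4.
Counting signs: 3 negative.
H is negative definite, so the origin is a strict local maximum.

local maximum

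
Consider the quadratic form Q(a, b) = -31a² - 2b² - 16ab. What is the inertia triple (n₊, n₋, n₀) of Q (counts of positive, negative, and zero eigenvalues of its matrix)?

Write A = [[-31, -8], [-8, -2]].
Symmetric row and column elimination reduces A to a congruent diagonal form with pivots -31, 2/31.
So there are 1 positive, 1 negative pivots.

(1, 1, 0)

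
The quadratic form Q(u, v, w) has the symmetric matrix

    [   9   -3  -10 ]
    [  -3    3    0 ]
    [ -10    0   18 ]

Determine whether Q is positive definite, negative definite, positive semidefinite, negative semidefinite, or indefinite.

Leading principal minors: Δ_1 = 9, Δ_2 = 18, Δ_3 = 24.
All leading principal minors are positive, so by Sylvester's criterion Q is positive definite.

positive definite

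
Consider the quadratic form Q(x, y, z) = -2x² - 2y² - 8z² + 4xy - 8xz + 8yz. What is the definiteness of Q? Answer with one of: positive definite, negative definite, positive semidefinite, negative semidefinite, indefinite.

negative semidefinite

Write A = [[-2, 2, -4], [2, -2, 4], [-4, 4, -8]].
Symmetric row and column elimination reduces A to a congruent diagonal form with pivots -2, 0, 0.
So there are 1 negative, 2 zero pivots.
Hence Q is negative semidefinite.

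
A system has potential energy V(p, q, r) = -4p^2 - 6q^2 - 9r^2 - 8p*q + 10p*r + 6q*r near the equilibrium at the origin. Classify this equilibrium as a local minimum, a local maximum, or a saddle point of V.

local maximum

The Hessian at the origin is H = [[-8, -8, 10], [-8, -12, 6], [10, 6, -18]].
Symmetric row and column elimination reduces H to a congruent diagonal form with pivots -8, -4, -3/2.
So there are 3 negative pivots.
H is negative definite, so the origin is a strict local maximum.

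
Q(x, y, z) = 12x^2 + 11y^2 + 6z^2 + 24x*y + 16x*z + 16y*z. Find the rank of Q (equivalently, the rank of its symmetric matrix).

3

The associated matrix is A = [[12, 12, 8], [12, 11, 8], [8, 8, 6]].
An LDLᵀ factorisation of A has diagonal entries 12, -1, 2/3.
Counting signs: 2 positive, 1 negative.
The rank is the number of nonzero pivots: 3.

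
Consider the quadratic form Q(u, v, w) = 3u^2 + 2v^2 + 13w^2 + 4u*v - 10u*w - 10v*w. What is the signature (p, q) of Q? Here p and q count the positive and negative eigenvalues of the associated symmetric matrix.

(3, 0)

The associated matrix is A = [[3, 2, -5], [2, 2, -5], [-5, -5, 13]].
Applying the same elementary operations to the rows and columns of A produces a congruent diagonal matrix with entries 3, 2/3, 1/2.
That gives 3 positive pivots.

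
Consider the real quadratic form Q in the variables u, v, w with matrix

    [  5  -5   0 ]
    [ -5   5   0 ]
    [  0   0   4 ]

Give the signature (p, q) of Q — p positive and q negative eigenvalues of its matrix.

Congruent diagonalization of A (simultaneous row and column reduction) yields pivots 5, 0, 4.
Counting signs: 2 positive, 1 zero.

(2, 0)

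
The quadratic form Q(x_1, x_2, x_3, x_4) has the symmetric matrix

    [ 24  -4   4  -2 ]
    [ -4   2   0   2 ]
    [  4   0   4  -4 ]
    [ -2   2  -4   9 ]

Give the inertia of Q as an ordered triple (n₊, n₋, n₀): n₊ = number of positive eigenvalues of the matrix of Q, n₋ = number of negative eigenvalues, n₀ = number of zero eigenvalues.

Applying the same elementary operations to the rows and columns of A produces a congruent diagonal matrix with entries 24, 4/3, 3, 0.
So there are 3 positive, 1 zero pivots.

(3, 0, 1)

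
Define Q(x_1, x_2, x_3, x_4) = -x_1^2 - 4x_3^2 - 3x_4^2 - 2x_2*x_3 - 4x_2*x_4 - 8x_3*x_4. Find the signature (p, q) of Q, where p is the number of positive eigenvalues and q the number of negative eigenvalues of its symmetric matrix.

The symmetric matrix is A = [[-1, 0, 0, 0], [0, 0, -1, -2], [0, -1, -4, -4], [0, -2, -4, -3]].
By Sylvester's law of inertia any congruent diagonalization of A has 1 positive, 3 negative and 0 zero entries.

(1, 3)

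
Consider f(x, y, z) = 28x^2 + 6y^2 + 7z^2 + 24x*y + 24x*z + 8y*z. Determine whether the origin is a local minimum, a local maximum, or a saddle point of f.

local minimum

The Hessian at the origin is H = [[56, 24, 24], [24, 12, 8], [24, 8, 14]].
Congruent diagonalization of H (simultaneous row and column reduction) yields pivots 56, 12/7, 2/3.
That gives 3 positive pivots.
H is positive definite, so the origin is a strict local minimum.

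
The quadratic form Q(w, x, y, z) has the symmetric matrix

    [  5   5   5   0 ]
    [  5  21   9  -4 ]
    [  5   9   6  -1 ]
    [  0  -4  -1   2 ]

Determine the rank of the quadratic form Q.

Applying the same elementary operations to the rows and columns of A produces a congruent diagonal matrix with entries 5, 16, 0, 1.
That gives 3 positive, 1 zero pivots.
The rank is the number of nonzero pivots: 3.

3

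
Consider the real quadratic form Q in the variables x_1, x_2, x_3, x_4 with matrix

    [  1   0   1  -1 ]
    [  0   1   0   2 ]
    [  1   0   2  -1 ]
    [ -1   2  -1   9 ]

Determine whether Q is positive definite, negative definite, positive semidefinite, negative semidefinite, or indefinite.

Row-reducing A symmetrically gives the diagonal entries 1, 1, 1, 4.
That gives 4 positive pivots.
Hence Q is positive definite.

positive definite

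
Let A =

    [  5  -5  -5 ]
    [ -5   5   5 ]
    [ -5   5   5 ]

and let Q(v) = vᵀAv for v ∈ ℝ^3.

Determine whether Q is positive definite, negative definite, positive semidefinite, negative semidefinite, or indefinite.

Row-reducing A symmetrically gives the diagonal entries 5, 0, 0.
So there are 1 positive, 2 zero pivots.
Hence Q is positive semidefinite.

positive semidefinite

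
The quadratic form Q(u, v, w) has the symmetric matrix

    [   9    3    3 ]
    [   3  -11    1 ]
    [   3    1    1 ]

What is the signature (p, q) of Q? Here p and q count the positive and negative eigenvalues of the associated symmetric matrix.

Applying the same elementary operations to the rows and columns of A produces a congruent diagonal matrix with entries 9, -12, 0.
So there are 1 positive, 1 negative, 1 zero pivots.

(1, 1)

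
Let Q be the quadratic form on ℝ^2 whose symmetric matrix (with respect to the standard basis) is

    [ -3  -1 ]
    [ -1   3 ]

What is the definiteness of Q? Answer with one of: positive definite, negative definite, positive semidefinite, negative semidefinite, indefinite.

indefinite

For the 2×2 matrix [[-3, -1], [-1, 3]]: det = -3·3 − (-1)² = -10, trace = 0.
det < 0 so the eigenvalues have opposite signs; the form is indefinite.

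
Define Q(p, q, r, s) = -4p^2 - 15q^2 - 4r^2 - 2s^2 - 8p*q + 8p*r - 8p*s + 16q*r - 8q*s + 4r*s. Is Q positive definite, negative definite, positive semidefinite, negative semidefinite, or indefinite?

The symmetric matrix is A = [[-4, -4, 4, -4], [-4, -15, 8, -4], [4, 8, -4, 2], [-4, -4, 2, -2]].
An LDLᵀ factorisation of A has diagonal entries -4, -11, 16/11, -3/4.
Counting signs: 1 positive, 3 negative.
Hence Q is indefinite.

indefinite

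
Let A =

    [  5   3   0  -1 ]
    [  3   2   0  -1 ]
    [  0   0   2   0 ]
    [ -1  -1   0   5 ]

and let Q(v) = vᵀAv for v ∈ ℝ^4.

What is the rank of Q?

4

Congruent diagonalization of A (simultaneous row and column reduction) yields pivots 5, 1/5, 2, 4.
Counting signs: 4 positive.
The rank is the number of nonzero pivots: 4.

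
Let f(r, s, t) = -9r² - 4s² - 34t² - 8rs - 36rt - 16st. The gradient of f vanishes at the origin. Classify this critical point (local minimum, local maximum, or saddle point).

The Hessian at the origin is H = [[-18, -8, -36], [-8, -8, -16], [-36, -16, -68]].
Row-reducing H symmetrically gives the diagonal entries -18, -40/9, 4.
So there are 1 positive, 2 negative pivots.
H is indefinite, so the origin is a saddle point.

saddle point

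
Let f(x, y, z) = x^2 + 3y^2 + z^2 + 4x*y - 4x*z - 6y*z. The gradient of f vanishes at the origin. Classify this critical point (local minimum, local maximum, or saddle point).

The Hessian at the origin is H = [[2, 4, -4], [4, 6, -6], [-4, -6, 2]].
Symmetric row and column elimination reduces H to a congruent diagonal form with pivots 2, -2, -4.
So there are 1 positive, 2 negative pivots.
H is indefinite, so the origin is a saddle point.

saddle point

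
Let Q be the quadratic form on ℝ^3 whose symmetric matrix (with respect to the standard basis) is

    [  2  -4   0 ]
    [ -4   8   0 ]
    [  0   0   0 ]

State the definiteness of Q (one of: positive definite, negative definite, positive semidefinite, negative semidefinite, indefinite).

Symmetric row and column elimination reduces A to a congruent diagonal form with pivots 2, 0, 0.
That gives 1 positive, 2 zero pivots.
Hence Q is positive semidefinite.

positive semidefinite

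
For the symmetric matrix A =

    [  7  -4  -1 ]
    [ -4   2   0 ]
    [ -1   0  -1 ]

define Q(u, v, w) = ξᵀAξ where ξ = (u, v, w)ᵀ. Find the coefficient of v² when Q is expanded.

2

The coefficient of v² is the diagonal entry A[2,2] = 2.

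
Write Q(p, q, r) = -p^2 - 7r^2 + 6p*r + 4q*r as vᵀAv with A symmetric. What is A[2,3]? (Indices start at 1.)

The coefficient of q·r in Q is 4. For a symmetric A this equals A[2,3] + A[3,2] = 2·A[2,3].
So A[2,3] = 4/2 = 2.

2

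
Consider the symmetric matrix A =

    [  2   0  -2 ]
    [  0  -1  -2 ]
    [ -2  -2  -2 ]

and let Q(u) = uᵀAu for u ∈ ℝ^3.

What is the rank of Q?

2

Applying the same elementary operations to the rows and columns of A produces a congruent diagonal matrix with entries 2, -1, 0.
So there are 1 positive, 1 negative, 1 zero pivots.
The rank is the number of nonzero pivots: 2.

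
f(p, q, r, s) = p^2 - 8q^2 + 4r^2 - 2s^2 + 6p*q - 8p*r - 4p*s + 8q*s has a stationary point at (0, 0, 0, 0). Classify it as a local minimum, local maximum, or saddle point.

saddle point

The Hessian at the origin is H = [[2, 6, -8, -4], [6, -16, 0, 8], [-8, 0, 8, 0], [-4, 8, 0, -4]].
Congruent diagonalization of H (simultaneous row and column reduction) yields pivots 2, -34, -120/17, 4/15.
That gives 2 positive, 2 negative pivots.
H is indefinite, so the origin is a saddle point.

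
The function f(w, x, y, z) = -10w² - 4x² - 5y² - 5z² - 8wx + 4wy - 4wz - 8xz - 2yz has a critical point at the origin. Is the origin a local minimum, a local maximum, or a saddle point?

local maximum

The Hessian at the origin is H = [[-20, -8, 4, -4], [-8, -8, 0, -8], [4, 0, -10, -2], [-4, -8, -2, -10]].
Congruent diagonalization of H (simultaneous row and column reduction) yields pivots -20, -24/5, -26/3, -8/13.
So there are 4 negative pivots.
H is negative definite, so the origin is a strict local maximum.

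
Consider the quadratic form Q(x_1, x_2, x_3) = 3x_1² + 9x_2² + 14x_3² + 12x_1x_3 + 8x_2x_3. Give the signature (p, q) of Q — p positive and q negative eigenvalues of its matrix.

(3, 0)

The symmetric matrix is A = [[3, 0, 6], [0, 9, 4], [6, 4, 14]].
Applying the same elementary operations to the rows and columns of A produces a congruent diagonal matrix with entries 3, 9, 2/9.
So there are 3 positive pivots.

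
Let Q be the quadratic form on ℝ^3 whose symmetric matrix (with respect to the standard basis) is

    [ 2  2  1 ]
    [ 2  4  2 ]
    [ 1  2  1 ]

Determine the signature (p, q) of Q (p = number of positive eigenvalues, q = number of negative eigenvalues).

(2, 0)

Row-reducing A symmetrically gives the diagonal entries 2, 2, 0.
So there are 2 positive, 1 zero pivots.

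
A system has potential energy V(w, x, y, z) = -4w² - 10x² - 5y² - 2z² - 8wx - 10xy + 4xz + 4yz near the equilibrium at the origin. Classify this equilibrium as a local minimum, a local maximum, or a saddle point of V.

The Hessian at the origin is H = [[-8, -8, 0, 0], [-8, -20, -10, 4], [0, -10, -10, 4], [0, 4, 4, -4]].
Congruent diagonalization of H (simultaneous row and column reduction) yields pivots -8, -12, -5/3, -12/5.
That gives 4 negative pivots.
H is negative definite, so the origin is a strict local maximum.

local maximum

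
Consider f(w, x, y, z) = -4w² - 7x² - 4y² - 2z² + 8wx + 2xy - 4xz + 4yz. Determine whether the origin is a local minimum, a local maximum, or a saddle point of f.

The Hessian at the origin is H = [[-8, 8, 0, 0], [8, -14, 2, -4], [0, 2, -8, 4], [0, -4, 4, -4]].
An LDLᵀ factorisation of H has diagonal entries -8, -6, -22/3, -4/11.
Counting signs: 4 negative.
H is negative definite, so the origin is a strict local maximum.

local maximum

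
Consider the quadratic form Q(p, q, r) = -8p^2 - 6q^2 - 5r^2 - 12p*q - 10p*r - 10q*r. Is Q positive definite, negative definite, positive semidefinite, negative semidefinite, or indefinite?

The symmetric matrix of Q is A = [[-8, -6, -5], [-6, -6, -5], [-5, -5, -5]].
Leading principal minors: Δ_1 = -8, Δ_2 = 12, Δ_3 = -10.
The signs alternate starting with Δ_1 < 0, so by Sylvester's criterion Q is negative definite.

negative definite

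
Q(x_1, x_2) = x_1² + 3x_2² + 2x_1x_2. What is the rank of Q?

2

The symmetric matrix is A = [[1, 1], [1, 3]].
Symmetric row and column elimination reduces A to a congruent diagonal form with pivots 1, 2.
That gives 2 positive pivots.
The rank is the number of nonzero pivots: 2.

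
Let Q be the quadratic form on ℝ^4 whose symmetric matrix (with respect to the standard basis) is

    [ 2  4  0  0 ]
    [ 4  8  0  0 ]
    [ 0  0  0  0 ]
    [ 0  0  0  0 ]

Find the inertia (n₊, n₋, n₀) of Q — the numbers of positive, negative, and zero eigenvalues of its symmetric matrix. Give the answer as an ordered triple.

(1, 0, 3)

Symmetric row and column elimination reduces A to a congruent diagonal form with pivots 2, 0, 0, 0.
So there are 1 positive, 3 zero pivots.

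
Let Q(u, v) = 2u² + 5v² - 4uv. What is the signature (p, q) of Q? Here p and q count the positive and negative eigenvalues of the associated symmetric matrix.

Write A = [[2, -2], [-2, 5]].
An LDLᵀ factorisation of A has diagonal entries 2, 3.
That gives 2 positive pivots.

(2, 0)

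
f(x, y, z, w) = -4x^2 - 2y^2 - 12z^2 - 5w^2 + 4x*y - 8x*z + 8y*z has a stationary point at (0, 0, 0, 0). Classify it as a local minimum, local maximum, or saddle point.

The Hessian at the origin is H = [[-8, 4, -8, 0], [4, -4, 8, 0], [-8, 8, -24, 0], [0, 0, 0, -10]].
Symmetric row and column elimination reduces H to a congruent diagonal form with pivots -8, -2, -8, -10.
That gives 4 negative pivots.
H is negative definite, so the origin is a strict local maximum.

local maximum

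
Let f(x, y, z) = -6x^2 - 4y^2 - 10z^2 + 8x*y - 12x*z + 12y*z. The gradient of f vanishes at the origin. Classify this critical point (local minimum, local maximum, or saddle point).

The Hessian at the origin is H = [[-12, 8, -12], [8, -8, 12], [-12, 12, -20]].
Row-reducing H symmetrically gives the diagonal entries -12, -8/3, -2.
That gives 3 negative pivots.
H is negative definite, so the origin is a strict local maximum.

local maximum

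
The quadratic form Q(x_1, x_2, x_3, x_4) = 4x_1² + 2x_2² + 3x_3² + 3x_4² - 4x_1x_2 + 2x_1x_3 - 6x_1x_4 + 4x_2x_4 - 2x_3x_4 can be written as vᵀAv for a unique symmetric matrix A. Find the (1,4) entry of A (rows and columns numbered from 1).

The coefficient of x_1·x_4 in Q is -6. For a symmetric A this equals A[1,4] + A[4,1] = 2·A[1,4].
So A[1,4] = -6/2 = -3.

-3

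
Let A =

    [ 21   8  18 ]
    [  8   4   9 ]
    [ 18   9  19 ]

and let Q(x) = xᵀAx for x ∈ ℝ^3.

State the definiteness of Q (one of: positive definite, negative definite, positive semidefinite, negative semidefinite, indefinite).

indefinite

An LDLᵀ factorisation of A has diagonal entries 21, 20/21, -5/4.
Counting signs: 2 positive, 1 negative.
Hence Q is indefinite.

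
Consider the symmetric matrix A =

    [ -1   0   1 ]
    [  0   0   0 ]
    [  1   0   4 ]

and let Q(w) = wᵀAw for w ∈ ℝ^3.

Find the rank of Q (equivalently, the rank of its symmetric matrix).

Congruent diagonalization of A (simultaneous row and column reduction) yields pivots -1, 0, 5.
Counting signs: 1 positive, 1 negative, 1 zero.
The rank is the number of nonzero pivots: 2.

2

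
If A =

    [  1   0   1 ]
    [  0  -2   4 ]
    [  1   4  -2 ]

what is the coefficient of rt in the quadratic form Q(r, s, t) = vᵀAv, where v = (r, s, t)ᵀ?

2

The coefficient of rt is A[1,3] + A[3,1] = 2·1 = 2.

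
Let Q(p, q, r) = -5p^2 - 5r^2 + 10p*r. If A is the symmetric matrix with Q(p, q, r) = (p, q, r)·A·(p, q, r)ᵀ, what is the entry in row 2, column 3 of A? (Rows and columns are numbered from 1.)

0

The coefficient of q·r in Q is 0. For a symmetric A this equals A[2,3] + A[3,2] = 2·A[2,3].
So A[2,3] = 0/2 = 0.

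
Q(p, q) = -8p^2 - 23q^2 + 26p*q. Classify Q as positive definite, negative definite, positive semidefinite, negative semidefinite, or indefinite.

negative definite

The symmetric matrix of Q is A = [[-8, 13], [13, -23]].
Leading principal minors: Δ_1 = -8, Δ_2 = 15.
The signs alternate starting with Δ_1 < 0, so by Sylvester's criterion Q is negative definite.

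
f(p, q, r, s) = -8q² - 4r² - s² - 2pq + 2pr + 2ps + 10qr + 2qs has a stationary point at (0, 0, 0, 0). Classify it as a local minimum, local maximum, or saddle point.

The Hessian at the origin is H = [[0, -2, 2, 2], [-2, -16, 10, 2], [2, 10, -8, 0], [2, 2, 0, -2]].
H is indefinite, so the origin is a saddle point.

saddle point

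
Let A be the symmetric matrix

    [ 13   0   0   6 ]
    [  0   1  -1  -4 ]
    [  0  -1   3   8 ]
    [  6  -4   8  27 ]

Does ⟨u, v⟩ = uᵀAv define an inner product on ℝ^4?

Congruent diagonalization of A (simultaneous row and column reduction) yields pivots 13, 1, 2, 3/13.
Counting signs: 4 positive.
Hence Q is positive definite.
⟨·,·⟩ is an inner product exactly when A is positive definite.

yes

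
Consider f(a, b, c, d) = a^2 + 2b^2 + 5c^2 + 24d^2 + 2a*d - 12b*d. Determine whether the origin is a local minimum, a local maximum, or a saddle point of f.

local minimum

The Hessian at the origin is H = [[2, 0, 0, 2], [0, 4, 0, -12], [0, 0, 10, 0], [2, -12, 0, 48]].
Applying the same elementary operations to the rows and columns of H produces a congruent diagonal matrix with entries 2, 4, 10, 10.
Counting signs: 4 positive.
H is positive definite, so the origin is a strict local minimum.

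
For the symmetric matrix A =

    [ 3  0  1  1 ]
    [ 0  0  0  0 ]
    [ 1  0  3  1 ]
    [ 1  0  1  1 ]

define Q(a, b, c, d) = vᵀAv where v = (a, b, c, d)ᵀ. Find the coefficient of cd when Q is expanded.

2

The coefficient of cd is A[3,4] + A[4,3] = 2·1 = 2.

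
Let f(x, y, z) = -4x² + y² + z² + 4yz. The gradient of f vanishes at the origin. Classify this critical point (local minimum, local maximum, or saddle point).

saddle point

The Hessian at the origin is H = [[-8, 0, 0], [0, 2, 4], [0, 4, 2]].
Congruent diagonalization of H (simultaneous row and column reduction) yields pivots -8, 2, -6.
That gives 1 positive, 2 negative pivots.
H is indefinite, so the origin is a saddle point.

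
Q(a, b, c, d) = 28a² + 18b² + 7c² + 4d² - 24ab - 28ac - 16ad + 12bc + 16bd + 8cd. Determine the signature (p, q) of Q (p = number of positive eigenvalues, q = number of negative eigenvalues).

(3, 0)

Write A = [[28, -12, -14, -8], [-12, 18, 6, 8], [-14, 6, 7, 4], [-8, 8, 4, 4]].
Applying the same elementary operations to the rows and columns of A produces a congruent diagonal matrix with entries 28, 90/7, 0, 4/45.
So there are 3 positive, 1 zero pivots.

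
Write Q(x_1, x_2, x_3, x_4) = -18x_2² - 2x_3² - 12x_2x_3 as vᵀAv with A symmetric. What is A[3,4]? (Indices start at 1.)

0

The coefficient of x_3·x_4 in Q is 0. For a symmetric A this equals A[3,4] + A[4,3] = 2·A[3,4].
So A[3,4] = 0/2 = 0.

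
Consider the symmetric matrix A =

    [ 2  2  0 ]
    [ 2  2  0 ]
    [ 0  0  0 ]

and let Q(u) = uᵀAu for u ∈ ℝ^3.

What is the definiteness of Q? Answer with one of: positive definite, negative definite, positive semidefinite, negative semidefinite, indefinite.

positive semidefinite

Applying the same elementary operations to the rows and columns of A produces a congruent diagonal matrix with entries 2, 0, 0.
That gives 1 positive, 2 zero pivots.
Hence Q is positive semidefinite.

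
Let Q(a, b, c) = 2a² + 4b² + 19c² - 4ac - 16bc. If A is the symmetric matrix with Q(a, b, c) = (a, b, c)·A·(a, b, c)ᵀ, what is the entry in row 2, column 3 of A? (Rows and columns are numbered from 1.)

The coefficient of b·c in Q is -16. For a symmetric A this equals A[2,3] + A[3,2] = 2·A[2,3].
So A[2,3] = -16/2 = -8.

-8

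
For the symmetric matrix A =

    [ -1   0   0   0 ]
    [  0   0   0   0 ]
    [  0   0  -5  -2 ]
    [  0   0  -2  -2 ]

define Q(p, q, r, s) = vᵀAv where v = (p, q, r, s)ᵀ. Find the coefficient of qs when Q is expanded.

The coefficient of qs is A[2,4] + A[4,2] = 2·0 = 0.

0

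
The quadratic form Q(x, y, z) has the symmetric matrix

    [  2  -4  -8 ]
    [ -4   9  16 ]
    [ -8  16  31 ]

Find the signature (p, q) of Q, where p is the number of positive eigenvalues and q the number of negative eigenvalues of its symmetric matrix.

(2, 1)

Row-reducing A symmetrically gives the diagonal entries 2, 1, -1.
So there are 2 positive, 1 negative pivots.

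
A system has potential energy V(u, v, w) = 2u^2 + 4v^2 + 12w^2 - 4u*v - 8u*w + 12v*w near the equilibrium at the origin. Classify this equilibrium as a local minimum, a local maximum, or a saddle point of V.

local minimum

The Hessian at the origin is H = [[4, -4, -8], [-4, 8, 12], [-8, 12, 24]].
Row-reducing H symmetrically gives the diagonal entries 4, 4, 4.
That gives 3 positive pivots.
H is positive definite, so the origin is a strict local minimum.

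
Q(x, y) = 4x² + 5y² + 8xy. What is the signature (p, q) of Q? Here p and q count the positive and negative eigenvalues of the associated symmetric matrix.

(2, 0)

Write A = [[4, 4], [4, 5]].
Congruent diagonalization of A (simultaneous row and column reduction) yields pivots 4, 1.
So there are 2 positive pivots.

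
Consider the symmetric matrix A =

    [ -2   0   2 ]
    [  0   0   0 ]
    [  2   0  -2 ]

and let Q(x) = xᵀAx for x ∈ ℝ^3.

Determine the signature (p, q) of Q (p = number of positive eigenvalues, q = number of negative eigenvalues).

(0, 1)

Applying the same elementary operations to the rows and columns of A produces a congruent diagonal matrix with entries -2, 0, 0.
Counting signs: 1 negative, 2 zero.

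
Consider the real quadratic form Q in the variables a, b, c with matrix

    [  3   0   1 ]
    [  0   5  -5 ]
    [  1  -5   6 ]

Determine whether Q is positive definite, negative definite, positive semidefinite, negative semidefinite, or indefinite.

Symmetric row and column elimination reduces A to a congruent diagonal form with pivots 3, 5, 2/3.
Counting signs: 3 positive.
Hence Q is positive definite.

positive definite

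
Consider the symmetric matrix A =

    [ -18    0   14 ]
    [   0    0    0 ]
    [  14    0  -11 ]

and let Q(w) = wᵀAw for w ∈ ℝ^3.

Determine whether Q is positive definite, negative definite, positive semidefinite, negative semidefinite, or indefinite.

negative semidefinite

Congruent diagonalization of A (simultaneous row and column reduction) yields pivots -18, 0, -1/9.
Counting signs: 2 negative, 1 zero.
Hence Q is negative semidefinite.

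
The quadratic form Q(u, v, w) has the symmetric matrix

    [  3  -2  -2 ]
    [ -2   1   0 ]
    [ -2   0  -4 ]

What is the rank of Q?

Row-reducing A symmetrically gives the diagonal entries 3, -1/3, 0.
So there are 1 positive, 1 negative, 1 zero pivots.
The rank is the number of nonzero pivots: 2.

2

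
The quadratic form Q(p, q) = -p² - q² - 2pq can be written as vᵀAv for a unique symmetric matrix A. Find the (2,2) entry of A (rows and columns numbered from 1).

The coefficient of q² in Q is -1, and that is exactly A[2,2].

-1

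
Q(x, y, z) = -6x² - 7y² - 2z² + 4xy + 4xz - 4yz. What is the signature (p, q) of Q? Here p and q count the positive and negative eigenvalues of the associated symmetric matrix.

The symmetric matrix is A = [[-6, 2, 2], [2, -7, -2], [2, -2, -2]].
Congruent diagonalization of A (simultaneous row and column reduction) yields pivots -6, -19/3, -20/19.
Counting signs: 3 negative.

(0, 3)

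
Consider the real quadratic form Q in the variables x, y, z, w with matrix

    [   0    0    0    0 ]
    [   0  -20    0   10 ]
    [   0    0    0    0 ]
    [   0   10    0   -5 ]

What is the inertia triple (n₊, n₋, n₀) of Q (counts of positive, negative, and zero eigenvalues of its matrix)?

(0, 1, 3)

Applying the same elementary operations to the rows and columns of A produces a congruent diagonal matrix with entries 0, -20, 0, 0.
That gives 1 negative, 3 zero pivots.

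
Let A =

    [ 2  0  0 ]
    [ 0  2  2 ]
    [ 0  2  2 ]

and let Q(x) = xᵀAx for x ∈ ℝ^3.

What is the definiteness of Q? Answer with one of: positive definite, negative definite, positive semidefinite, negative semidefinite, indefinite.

Applying the same elementary operations to the rows and columns of A produces a congruent diagonal matrix with entries 2, 2, 0.
So there are 2 positive, 1 zero pivots.
Hence Q is positive semidefinite.

positive semidefinite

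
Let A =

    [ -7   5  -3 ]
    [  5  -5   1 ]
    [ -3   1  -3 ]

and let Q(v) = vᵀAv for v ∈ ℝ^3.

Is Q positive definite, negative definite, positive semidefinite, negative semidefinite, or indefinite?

Row-reducing A symmetrically gives the diagonal entries -7, -10/7, -4/5.
So there are 3 negative pivots.
Hence Q is negative definite.

negative definite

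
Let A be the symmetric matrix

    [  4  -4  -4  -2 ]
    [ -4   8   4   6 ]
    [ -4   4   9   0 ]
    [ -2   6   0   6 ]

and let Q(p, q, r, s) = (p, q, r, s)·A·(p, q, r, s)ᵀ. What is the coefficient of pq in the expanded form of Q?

-8

The coefficient of pq is A[1,2] + A[2,1] = 2·(-4) = -8.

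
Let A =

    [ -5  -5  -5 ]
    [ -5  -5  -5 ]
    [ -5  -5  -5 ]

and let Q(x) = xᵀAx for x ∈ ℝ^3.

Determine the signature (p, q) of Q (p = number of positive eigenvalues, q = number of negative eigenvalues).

(0, 1)

Applying the same elementary operations to the rows and columns of A produces a congruent diagonal matrix with entries -5, 0, 0.
So there are 1 negative, 2 zero pivots.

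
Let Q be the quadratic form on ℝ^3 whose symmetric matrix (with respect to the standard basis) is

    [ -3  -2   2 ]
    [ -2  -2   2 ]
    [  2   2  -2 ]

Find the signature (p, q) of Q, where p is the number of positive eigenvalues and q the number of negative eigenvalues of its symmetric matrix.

Row-reducing A symmetrically gives the diagonal entries -3, -2/3, 0.
That gives 2 negative, 1 zero pivots.

(0, 2)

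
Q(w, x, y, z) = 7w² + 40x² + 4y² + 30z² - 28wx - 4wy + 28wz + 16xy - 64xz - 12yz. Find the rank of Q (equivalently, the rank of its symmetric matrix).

4

Write A = [[7, -14, -2, 14], [-14, 40, 8, -32], [-2, 8, 4, -6], [14, -32, -6, 30]].
Congruent diagonalization of A (simultaneous row and column reduction) yields pivots 7, 12, 44/21, 5/11.
That gives 4 positive pivots.
The rank is the number of nonzero pivots: 4.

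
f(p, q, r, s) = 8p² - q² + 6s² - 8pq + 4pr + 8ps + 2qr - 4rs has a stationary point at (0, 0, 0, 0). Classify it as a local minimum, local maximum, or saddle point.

The Hessian at the origin is H = [[16, -8, 4, 8], [-8, -2, 2, 0], [4, 2, 0, -4], [8, 0, -4, 12]].
An LDLᵀ factorisation of H has diagonal entries 16, -6, 5/3, 4.
Counting signs: 3 positive, 1 negative.
H is indefinite, so the origin is a saddle point.

saddle point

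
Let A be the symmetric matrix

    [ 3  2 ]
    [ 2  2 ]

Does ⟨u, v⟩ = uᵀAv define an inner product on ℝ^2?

An LDLᵀ factorisation of A has diagonal entries 3, 2/3.
So there are 2 positive pivots.
Hence Q is positive definite.
⟨·,·⟩ is an inner product exactly when A is positive definite.

yes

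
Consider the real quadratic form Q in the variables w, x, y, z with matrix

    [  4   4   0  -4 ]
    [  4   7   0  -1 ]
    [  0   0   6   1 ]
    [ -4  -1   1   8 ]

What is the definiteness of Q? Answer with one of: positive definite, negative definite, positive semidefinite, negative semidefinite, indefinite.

Leading principal minors: Δ_1 = 4, Δ_2 = 12, Δ_3 = 72, Δ_4 = 60.
All leading principal minors are positive, so by Sylvester's criterion Q is positive definite.

positive definite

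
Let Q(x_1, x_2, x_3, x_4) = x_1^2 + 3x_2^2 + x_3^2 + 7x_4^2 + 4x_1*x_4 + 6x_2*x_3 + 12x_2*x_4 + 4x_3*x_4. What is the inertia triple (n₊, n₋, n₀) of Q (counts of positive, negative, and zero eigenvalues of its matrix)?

Write A = [[1, 0, 0, 2], [0, 3, 3, 6], [0, 3, 1, 2], [2, 6, 2, 7]].
Applying the same elementary operations to the rows and columns of A produces a congruent diagonal matrix with entries 1, 3, -2, -1.
Counting signs: 2 positive, 2 negative.

(2, 2, 0)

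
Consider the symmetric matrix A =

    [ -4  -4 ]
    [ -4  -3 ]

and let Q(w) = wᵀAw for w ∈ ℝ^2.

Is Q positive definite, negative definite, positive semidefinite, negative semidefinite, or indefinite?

indefinite

Applying the same elementary operations to the rows and columns of A produces a congruent diagonal matrix with entries -4, 1.
That gives 1 positive, 1 negative pivots.
Hence Q is indefinite.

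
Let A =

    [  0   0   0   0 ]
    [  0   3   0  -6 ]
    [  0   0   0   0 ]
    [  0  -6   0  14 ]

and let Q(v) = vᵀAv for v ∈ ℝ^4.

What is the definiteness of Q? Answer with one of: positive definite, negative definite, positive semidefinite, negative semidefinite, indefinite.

positive semidefinite

Symmetric row and column elimination reduces A to a congruent diagonal form with pivots 0, 3, 0, 2.
Counting signs: 2 positive, 2 zero.
Hence Q is positive semidefinite.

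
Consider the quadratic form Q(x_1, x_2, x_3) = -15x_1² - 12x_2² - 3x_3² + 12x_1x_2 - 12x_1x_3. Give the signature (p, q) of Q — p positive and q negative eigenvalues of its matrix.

(0, 2)

Write A = [[-15, 6, -6], [6, -12, 0], [-6, 0, -3]].
Row-reducing A symmetrically gives the diagonal entries -15, -48/5, 0.
So there are 2 negative, 1 zero pivots.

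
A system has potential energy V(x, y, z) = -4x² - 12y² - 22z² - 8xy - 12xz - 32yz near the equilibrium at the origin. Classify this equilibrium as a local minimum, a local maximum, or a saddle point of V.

The Hessian at the origin is H = [[-8, -8, -12], [-8, -24, -32], [-12, -32, -44]].
Applying the same elementary operations to the rows and columns of H produces a congruent diagonal matrix with entries -8, -16, -1.
That gives 3 negative pivots.
H is negative definite, so the origin is a strict local maximum.

local maximum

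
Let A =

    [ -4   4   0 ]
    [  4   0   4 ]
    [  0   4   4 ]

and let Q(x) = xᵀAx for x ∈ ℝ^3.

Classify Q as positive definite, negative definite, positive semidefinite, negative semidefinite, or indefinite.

indefinite

Row-reducing A symmetrically gives the diagonal entries -4, 4, 0.
So there are 1 positive, 1 negative, 1 zero pivots.
Hence Q is indefinite.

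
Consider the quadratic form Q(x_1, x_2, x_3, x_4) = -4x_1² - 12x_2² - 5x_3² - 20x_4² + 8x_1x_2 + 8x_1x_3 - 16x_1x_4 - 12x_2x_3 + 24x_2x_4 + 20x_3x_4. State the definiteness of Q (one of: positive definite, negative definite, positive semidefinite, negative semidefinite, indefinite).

The associated matrix is A = [[-4, 4, 4, -8], [4, -12, -6, 12], [4, -6, -5, 10], [-8, 12, 10, -20]].
Applying the same elementary operations to the rows and columns of A produces a congruent diagonal matrix with entries -4, -8, -1/2, 0.
That gives 3 negative, 1 zero pivots.
Hence Q is negative semidefinite.

negative semidefinite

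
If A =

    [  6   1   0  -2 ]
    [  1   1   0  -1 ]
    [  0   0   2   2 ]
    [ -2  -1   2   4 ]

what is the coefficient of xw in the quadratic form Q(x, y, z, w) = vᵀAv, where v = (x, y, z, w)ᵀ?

-4

The coefficient of xw is A[1,4] + A[4,1] = 2·(-2) = -4.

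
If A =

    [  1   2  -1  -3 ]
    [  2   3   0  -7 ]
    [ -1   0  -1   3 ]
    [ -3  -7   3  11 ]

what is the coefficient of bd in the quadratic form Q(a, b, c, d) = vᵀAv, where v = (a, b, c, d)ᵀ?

-14

The coefficient of bd is A[2,4] + A[4,2] = 2·(-7) = -14.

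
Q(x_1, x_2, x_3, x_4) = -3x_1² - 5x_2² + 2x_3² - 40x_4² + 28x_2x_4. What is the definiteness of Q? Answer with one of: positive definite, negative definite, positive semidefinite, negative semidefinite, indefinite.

The symmetric matrix is A = [[-3, 0, 0, 0], [0, -5, 0, 14], [0, 0, 2, 0], [0, 14, 0, -40]].
Row-reducing A symmetrically gives the diagonal entries -3, -5, 2, -4/5.
Counting signs: 1 positive, 3 negative.
Hence Q is indefinite.

indefinite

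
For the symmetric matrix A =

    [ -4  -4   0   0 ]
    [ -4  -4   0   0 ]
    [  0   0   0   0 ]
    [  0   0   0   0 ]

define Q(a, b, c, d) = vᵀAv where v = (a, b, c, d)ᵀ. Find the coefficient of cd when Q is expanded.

The coefficient of cd is A[3,4] + A[4,3] = 2·0 = 0.

0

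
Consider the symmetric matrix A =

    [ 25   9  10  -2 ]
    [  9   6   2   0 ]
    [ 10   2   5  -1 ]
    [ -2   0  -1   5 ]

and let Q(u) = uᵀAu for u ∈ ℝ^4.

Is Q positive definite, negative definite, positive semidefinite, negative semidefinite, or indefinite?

positive definite

Leading principal minors: Δ_1 = 25, Δ_2 = 69, Δ_3 = 5, Δ_4 = 20.
All leading principal minors are positive, so by Sylvester's criterion Q is positive definite.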